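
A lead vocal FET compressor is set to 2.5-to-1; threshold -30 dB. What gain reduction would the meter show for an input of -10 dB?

12 dB

The signal is 20 dB above threshold.
A 2.5:1 ratio leaves 8 dB of that excess.
So the signal is attenuated by 20 − 8 = 12 dB.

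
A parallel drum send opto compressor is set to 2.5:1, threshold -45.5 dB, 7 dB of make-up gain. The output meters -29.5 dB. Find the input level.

Remove make-up: -29.5 − 7 = -36.5 dB.
Post-compression overshoot = -36.5 − (-45.5) = 9 dB.
Undo the ratio: input overshoot = 9 × 2.5 = 22.5 dB, giving input = -23 dB.

-23 dB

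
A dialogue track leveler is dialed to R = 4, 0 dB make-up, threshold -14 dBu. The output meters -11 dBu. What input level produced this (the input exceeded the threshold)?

That's 3 dB above the -14 dBu threshold.
Before 4:1 compression the overshoot was 3 × 4 = 12 dB, so input = -14 + 12 = -2 dBu.

-2 dBu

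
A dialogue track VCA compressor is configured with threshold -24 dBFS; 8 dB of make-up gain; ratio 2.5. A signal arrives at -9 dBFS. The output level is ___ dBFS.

-10 dBFS

Overshoot: -9 − (-24) = 15 dB.
At 2.5:1 the overshoot is divided by 2.5, leaving 6 dB above threshold.
That puts the output at -18 dBFS; make-up adds 8 dB, giving -10 dBFS.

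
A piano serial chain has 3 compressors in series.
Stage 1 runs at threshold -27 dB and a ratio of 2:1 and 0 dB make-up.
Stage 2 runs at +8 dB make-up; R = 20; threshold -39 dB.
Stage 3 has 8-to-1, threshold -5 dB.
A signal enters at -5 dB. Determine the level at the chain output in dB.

Stage 1: overshoot 22 dB → 22/2 = 11 dB → -16 dB.
Stage 2: 23 dB above -39 dB, reduced 20:1 to 1.15 dB above → -37.85 dB; +8 dB make-up → -29.85 dB.
Stage 3: -29.85 dB ≤ -5 dB, so stage 3 doesn't engage; output -29.85 dB.

-29.85 dB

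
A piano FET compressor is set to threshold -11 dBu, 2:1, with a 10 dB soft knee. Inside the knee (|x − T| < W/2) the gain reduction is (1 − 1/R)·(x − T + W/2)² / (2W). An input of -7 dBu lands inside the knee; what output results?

x − T + W/2 = -7 − (-11) + 5 = 9.
GR = (1 − 1/2) × 9² / 20 = 0.5 × 81 / 20 = 2.025 dB.
Output = -7 − 2.025 = -9.025 dBu.

-9.025 dBu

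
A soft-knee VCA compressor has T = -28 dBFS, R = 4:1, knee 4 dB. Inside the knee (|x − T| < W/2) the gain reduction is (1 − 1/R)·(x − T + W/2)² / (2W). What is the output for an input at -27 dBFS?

-27.84375 dBFS

x − T + W/2 = -27 − (-28) + 2 = 3.
GR = (1 − 1/4) × 3² / 8 = 0.75 × 9 / 8 = 0.84375 dB.
Output = -27 − 0.84375 = -27.84375 dBFS.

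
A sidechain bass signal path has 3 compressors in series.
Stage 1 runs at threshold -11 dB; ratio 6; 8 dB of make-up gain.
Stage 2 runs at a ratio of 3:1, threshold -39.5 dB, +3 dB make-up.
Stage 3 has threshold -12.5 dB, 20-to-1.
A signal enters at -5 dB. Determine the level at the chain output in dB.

-24 dB

Stage 1: -5 dB is 6 dB over -11 dB; at 6:1 that becomes 1 dB over, giving -10 dB; +8 dB make-up → -2 dB.
Stage 2: -2 dB is 37.5 dB over -39.5 dB; at 3:1 that becomes 12.5 dB over, giving -27 dB; +3 dB make-up → -24 dB.
Stage 3: below threshold (-24 ≤ -12.5); passes unchanged; output -24 dB.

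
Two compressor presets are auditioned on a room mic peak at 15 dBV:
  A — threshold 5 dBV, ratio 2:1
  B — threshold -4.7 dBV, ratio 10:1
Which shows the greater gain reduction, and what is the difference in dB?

A: overshoot 10 dB → output overshoot 5 dB → GR 5 dB.
B: overshoot 19.7 dB → output overshoot 1.97 dB → GR 17.73 dB.
B reduces 12.73 dB more.

B, by 12.73 dB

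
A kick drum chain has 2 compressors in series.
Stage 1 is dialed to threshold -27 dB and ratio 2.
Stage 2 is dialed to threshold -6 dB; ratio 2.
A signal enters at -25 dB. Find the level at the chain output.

Stage 1: overshoot 2 dB → 2/2 = 1 dB → -26 dB.
Stage 2: -26 dB is at or below the -6 dB threshold — no compression; output -26 dB.

-26 dB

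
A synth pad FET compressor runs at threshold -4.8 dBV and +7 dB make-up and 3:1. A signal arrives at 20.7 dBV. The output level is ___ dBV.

10.7 dBV

Overshoot: 20.7 − (-4.8) = 25.5 dB.
At 3:1 the overshoot is divided by 3, leaving 8.5 dB above threshold.
Output = -4.8 + 8.5 = 3.7 dBV; make-up adds 7 dB, giving 10.7 dBV.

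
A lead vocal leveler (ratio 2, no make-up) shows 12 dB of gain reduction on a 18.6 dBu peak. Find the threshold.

-5.4 dBu

Gain reduction = 18.6 − 6.6 = 12 dB; output overshoot = GR / (R − 1) = 12 / 1 = 12 dB.
Threshold = output − output overshoot = 6.6 − 12 = -5.4 dBu.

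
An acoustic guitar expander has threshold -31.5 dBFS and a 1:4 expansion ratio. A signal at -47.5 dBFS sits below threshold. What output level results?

Undershoot = (-31.5) − (-47.5) = 16 dB.
At 1:4, that expands to 64 dB under threshold.
Output = -31.5 − 64 = -95.5 dBFS.

-95.5 dBFS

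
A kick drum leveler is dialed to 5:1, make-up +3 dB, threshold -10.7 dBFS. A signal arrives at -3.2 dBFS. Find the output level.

The input is 7.5 dB above the -10.7 dBFS threshold.
At 5:1 the overshoot is divided by 5, leaving 1.5 dB above threshold.
That puts the output at -9.2 dBFS; make-up adds 3 dB, giving -6.2 dBFS.

-6.2 dBFS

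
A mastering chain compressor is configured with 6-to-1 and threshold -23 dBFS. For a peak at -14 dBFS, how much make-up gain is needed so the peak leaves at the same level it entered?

7.5 dB

Overshoot 9 dB → 9/6 = 1.5 dB after compression, so the compressed level is -23 + 1.5 = -21.5 dBFS.
Make-up = target − compressed = -14 − (-21.5) = 7.5 dB.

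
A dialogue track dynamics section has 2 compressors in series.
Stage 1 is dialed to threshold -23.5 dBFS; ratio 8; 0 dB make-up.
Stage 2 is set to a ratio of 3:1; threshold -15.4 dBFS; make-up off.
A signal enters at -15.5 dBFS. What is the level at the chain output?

-22.5 dBFS

Stage 1: overshoot 8 dB → 8/8 = 1 dB → -22.5 dBFS.
Stage 2: below threshold (-22.5 ≤ -15.4); passes unchanged; output -22.5 dBFS.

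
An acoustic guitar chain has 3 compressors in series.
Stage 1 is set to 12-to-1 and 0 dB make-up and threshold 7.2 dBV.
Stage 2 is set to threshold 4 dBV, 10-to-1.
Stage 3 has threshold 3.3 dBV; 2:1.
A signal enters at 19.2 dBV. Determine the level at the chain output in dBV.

3.86 dBV

Stage 1: overshoot 12 dB → 12/12 = 1 dB → 8.2 dBV.
Stage 2: 4.2 dB above 4 dBV, reduced 10:1 to 0.42 dB above → 4.42 dBV.
Stage 3: 4.42 dBV is 1.12 dB over 3.3 dBV; at 2:1 that becomes 0.56 dB over, giving 3.86 dBV.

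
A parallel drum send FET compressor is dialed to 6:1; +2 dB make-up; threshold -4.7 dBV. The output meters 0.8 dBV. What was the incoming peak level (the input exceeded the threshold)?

16.3 dBV

Stripping the +2 dB make-up gives -1.2 dBV at the gain stage.
Post-compression overshoot = -1.2 − (-4.7) = 3.5 dB.
Input overshoot = R × output overshoot = 21 dB → input = -4.7 + 21 = 16.3 dBV.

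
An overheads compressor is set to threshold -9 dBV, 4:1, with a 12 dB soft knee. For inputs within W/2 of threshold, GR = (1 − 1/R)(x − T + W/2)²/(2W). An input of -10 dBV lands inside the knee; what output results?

-10.78125 dBV

x − T + W/2 = -10 − (-9) + 6 = 5.
GR = (1 − 1/4) × 5² / 24 = 0.75 × 25 / 24 = 0.78125 dB.
Output = -10 − 0.78125 = -10.78125 dBV.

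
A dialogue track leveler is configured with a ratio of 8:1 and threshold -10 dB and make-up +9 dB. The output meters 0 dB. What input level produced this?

-2 dB

Remove make-up: 0 − 9 = -9 dB.
That's 1 dB above the -10 dB threshold.
Undo the ratio: input overshoot = 1 × 8 = 8 dB, giving input = -2 dB.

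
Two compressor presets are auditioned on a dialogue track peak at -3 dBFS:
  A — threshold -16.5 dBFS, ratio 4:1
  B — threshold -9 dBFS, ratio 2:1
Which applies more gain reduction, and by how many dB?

A, by 7.125 dB

A: 13.5 dB over, compressed to 3.375 dB over, so 10.125 dB of GR.
B: 6 dB over, compressed to 3 dB over, so 3 dB of GR.
A reduces 7.125 dB more.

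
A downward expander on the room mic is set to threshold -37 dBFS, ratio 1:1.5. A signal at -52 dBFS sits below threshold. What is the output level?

The input is 15 dB below the -37 dBFS threshold.
A 1:1.5 expander multiplies undershoot by 1.5: 15 × 1.5 = 22.5 dB below threshold.
Output = -37 − 22.5 = -59.5 dBFS.

-59.5 dBFS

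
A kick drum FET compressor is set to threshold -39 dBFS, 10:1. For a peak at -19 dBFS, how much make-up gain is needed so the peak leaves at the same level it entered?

Without make-up, output = threshold + overshoot/10 = -39 + 2 = -37 dBFS.
Gap to target: 18 dB.

18 dB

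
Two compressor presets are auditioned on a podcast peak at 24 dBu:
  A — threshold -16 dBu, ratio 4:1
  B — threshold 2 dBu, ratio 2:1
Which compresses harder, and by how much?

A: overshoot 40 dB → output overshoot 10 dB → GR 30 dB.
B: overshoot 22 dB → output overshoot 11 dB → GR 11 dB.
A applies 19 dB more gain reduction.

A, by 19 dB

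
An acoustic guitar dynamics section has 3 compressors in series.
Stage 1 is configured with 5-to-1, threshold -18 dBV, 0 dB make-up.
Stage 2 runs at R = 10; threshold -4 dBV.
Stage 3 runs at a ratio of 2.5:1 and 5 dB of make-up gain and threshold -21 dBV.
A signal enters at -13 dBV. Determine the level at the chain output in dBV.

Stage 1: -13 dBV is 5 dB over -18 dBV; at 5:1 that becomes 1 dB over, giving -17 dBV.
Stage 2: below threshold (-17 ≤ -4); passes unchanged; output -17 dBV.
Stage 3: 4 dB above -21 dBV, reduced 2.5:1 to 1.6 dB above → -19.4 dBV; +5 dB make-up → -14.4 dBV.

-14.4 dBV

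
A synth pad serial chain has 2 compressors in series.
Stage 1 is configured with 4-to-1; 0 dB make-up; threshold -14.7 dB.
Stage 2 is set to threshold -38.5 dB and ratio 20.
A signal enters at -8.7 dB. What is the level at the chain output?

-37.235 dB

Stage 1: overshoot 6 dB → 6/4 = 1.5 dB → -13.2 dB.
Stage 2: 25.3 dB above -38.5 dB, reduced 20:1 to 1.265 dB above → -37.235 dB.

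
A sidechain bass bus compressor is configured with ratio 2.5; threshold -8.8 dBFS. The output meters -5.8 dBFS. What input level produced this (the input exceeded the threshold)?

The compressed level sits -5.8 − (-8.8) = 3 dB over threshold.
Undo the ratio: input overshoot = 3 × 2.5 = 7.5 dB, giving input = -1.3 dBFS.

-1.3 dBFS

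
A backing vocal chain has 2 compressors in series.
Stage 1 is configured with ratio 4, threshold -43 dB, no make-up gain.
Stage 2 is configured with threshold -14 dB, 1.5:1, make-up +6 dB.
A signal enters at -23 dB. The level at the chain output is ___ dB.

-32 dB

Stage 1: -23 dB is 20 dB over -43 dB; at 4:1 that becomes 5 dB over, giving -38 dB.
Stage 2: below threshold (-38 ≤ -14); passes unchanged; make-up brings it to -32 dB.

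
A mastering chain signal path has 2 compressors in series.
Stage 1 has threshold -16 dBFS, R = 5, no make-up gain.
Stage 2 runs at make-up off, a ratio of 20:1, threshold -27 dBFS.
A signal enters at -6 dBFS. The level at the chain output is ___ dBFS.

Stage 1: 10 dB above -16 dBFS, reduced 5:1 to 2 dB above → -14 dBFS.
Stage 2: overshoot 13 dB → 13/20 = 0.65 dB → -26.35 dBFS.

-26.35 dBFS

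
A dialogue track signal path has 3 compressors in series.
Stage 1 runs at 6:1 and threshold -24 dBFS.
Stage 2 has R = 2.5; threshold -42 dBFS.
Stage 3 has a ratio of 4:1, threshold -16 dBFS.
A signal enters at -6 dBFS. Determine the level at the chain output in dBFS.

-33.6 dBFS

Stage 1: -6 dBFS is 18 dB over -24 dBFS; at 6:1 that becomes 3 dB over, giving -21 dBFS.
Stage 2: 21 dB above -42 dBFS, reduced 2.5:1 to 8.4 dB above → -33.6 dBFS.
Stage 3: below threshold (-33.6 ≤ -16); passes unchanged; output -33.6 dBFS.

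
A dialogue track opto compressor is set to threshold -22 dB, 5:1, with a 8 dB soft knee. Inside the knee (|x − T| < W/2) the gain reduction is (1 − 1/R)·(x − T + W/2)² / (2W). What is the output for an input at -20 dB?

-21.8 dB

x − T + W/2 = -20 − (-22) + 4 = 6.
GR = (1 − 1/5) × 6² / 16 = 0.8 × 36 / 16 = 1.8 dB.
Output = -20 − 1.8 = -21.8 dB.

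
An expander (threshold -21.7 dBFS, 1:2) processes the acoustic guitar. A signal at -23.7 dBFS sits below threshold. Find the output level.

-25.7 dBFS

The input is 2 dB below the -21.7 dBFS threshold.
A 1:2 expander multiplies undershoot by 2: 2 × 2 = 4 dB below threshold.
Output = -21.7 − 4 = -25.7 dBFS.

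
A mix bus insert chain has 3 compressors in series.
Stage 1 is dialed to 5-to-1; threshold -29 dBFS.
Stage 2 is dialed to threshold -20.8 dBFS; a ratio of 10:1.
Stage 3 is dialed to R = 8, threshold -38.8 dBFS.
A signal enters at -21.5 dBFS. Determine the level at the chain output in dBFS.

-37.3875 dBFS

Stage 1: -21.5 dBFS is 7.5 dB over -29 dBFS; at 5:1 that becomes 1.5 dB over, giving -27.5 dBFS.
Stage 2: -27.5 dBFS ≤ -20.8 dBFS, so stage 2 doesn't engage; output -27.5 dBFS.
Stage 3: overshoot 11.3 dB → 11.3/8 = 1.4125 dB → -37.3875 dBFS.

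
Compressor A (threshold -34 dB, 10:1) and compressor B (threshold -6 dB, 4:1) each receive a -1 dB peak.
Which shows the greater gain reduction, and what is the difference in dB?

A: 33 dB over, compressed to 3.3 dB over, so 29.7 dB of GR.
B: 5 dB over, compressed to 1.25 dB over, so 3.75 dB of GR.
A applies 25.95 dB more gain reduction.

A, by 25.95 dB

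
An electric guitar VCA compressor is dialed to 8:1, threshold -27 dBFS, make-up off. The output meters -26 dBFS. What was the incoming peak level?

-19 dBFS

The compressed level sits -26 − (-27) = 1 dB over threshold.
Before 8:1 compression the overshoot was 1 × 8 = 8 dB, so input = -27 + 8 = -19 dBFS.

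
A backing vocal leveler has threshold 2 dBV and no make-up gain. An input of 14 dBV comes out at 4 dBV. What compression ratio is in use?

6:1

Input overshoot = 14 − 2 = 12 dB; output overshoot = 4 − 2 = 2 dB.
Ratio = 12 / 2 = 6.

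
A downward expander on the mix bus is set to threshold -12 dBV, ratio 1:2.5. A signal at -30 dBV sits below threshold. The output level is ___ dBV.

Below threshold, a 1:2.5 expander applies gain = (2.5−1)×(T − x) of attenuation.
(2.5−1) × 18 = 27 dB, so output = -30 − 27 = -57 dBV.

-57 dBV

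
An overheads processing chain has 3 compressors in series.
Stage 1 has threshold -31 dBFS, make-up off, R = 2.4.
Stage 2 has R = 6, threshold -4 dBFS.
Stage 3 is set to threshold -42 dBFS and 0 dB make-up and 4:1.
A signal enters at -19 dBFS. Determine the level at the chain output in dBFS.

Stage 1: 12 dB above -31 dBFS, reduced 2.4:1 to 5 dB above → -26 dBFS.
Stage 2: -26 dBFS is at or below the -4 dBFS threshold — no compression; output -26 dBFS.
Stage 3: overshoot 16 dB → 16/4 = 4 dB → -38 dBFS.

-38 dBFS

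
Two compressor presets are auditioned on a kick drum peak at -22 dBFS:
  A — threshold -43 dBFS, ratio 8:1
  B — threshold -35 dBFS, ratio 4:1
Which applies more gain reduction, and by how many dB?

A: GR = 21 − 21/8 = 18.375 dB.
B: GR = 13 − 13/4 = 9.75 dB.
Difference: 8.625 dB in favour of A.

A, by 8.625 dB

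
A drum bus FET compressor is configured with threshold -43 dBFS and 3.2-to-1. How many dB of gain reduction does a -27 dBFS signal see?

11 dB

The signal is 16 dB above threshold.
At 3.2:1, output sits 16/3.2 = 5 dB above threshold.
GR = overshoot in − overshoot out = 16 − 5 = 11 dB.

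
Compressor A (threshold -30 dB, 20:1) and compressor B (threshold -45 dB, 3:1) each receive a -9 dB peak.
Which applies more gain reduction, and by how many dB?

B, by 4.05 dB

A: GR = 21 − 21/20 = 19.95 dB.
B: GR = 36 − 36/3 = 24 dB.
B reduces 4.05 dB more.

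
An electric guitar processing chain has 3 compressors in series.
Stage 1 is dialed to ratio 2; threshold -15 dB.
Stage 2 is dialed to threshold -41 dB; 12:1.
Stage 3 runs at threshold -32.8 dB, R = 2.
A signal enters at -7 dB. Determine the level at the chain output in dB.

Stage 1: overshoot 8 dB → 8/2 = 4 dB → -11 dB.
Stage 2: 30 dB above -41 dB, reduced 12:1 to 2.5 dB above → -38.5 dB.
Stage 3: -38.5 dB ≤ -32.8 dB, so stage 3 doesn't engage; output -38.5 dB.

-38.5 dB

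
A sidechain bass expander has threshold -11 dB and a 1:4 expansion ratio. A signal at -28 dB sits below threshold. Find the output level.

-79 dB

The input is 17 dB below the -11 dB threshold.
A 1:4 expander multiplies undershoot by 4: 17 × 4 = 68 dB below threshold.
Output = -11 − 68 = -79 dB.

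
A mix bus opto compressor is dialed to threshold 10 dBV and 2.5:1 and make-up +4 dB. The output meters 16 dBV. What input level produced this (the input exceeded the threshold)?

15 dBV

Before make-up, the level was 16 − 4 = 12 dBV.
Post-compression overshoot = 12 − 10 = 2 dB.
Undo the ratio: input overshoot = 2 × 2.5 = 5 dB, giving input = 15 dBV.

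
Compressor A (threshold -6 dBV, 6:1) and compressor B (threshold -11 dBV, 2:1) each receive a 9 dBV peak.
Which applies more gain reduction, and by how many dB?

A, by 2.5 dB

A: overshoot 15 dB → output overshoot 2.5 dB → GR 12.5 dB.
B: overshoot 20 dB → output overshoot 10 dB → GR 10 dB.
A reduces 2.5 dB more.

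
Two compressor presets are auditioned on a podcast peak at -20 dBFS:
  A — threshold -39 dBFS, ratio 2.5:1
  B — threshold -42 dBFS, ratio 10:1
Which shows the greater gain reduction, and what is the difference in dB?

A: overshoot 19 dB → output overshoot 7.6 dB → GR 11.4 dB.
B: overshoot 22 dB → output overshoot 2.2 dB → GR 19.8 dB.
B applies 8.4 dB more gain reduction.

B, by 8.4 dB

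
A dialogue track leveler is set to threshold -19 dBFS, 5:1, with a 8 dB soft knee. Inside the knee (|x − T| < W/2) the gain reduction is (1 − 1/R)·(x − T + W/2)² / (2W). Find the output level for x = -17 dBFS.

-18.8 dBFS

x − T + W/2 = -17 − (-19) + 4 = 6.
GR = (1 − 1/5) × 6² / 16 = 0.8 × 36 / 16 = 1.8 dB.
Output = -17 − 1.8 = -18.8 dBFS.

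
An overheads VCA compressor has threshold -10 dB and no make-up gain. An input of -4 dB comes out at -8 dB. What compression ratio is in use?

3:1

Input overshoot = -4 − (-10) = 6 dB; output overshoot = -8 − (-10) = 2 dB.
Ratio = 6 / 2 = 3.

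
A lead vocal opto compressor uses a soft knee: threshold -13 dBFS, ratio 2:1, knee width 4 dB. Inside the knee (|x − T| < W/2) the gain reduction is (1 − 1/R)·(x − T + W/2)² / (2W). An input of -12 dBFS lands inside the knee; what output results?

-12.5625 dBFS

x − T + W/2 = -12 − (-13) + 2 = 3.
GR = (1 − 1/2) × 3² / 8 = 0.5 × 9 / 8 = 0.5625 dB.
Output = -12 − 0.5625 = -12.5625 dBFS.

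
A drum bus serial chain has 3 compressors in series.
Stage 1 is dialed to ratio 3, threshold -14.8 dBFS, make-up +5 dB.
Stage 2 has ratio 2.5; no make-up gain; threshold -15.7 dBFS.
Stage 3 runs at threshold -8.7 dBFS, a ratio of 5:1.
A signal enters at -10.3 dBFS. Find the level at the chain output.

-12.74 dBFS

Stage 1: overshoot 4.5 dB → 4.5/3 = 1.5 dB → -13.3 dBFS; +5 dB make-up → -8.3 dBFS.
Stage 2: overshoot 7.4 dB → 7.4/2.5 = 2.96 dB → -12.74 dBFS.
Stage 3: -12.74 dBFS is at or below the -8.7 dBFS threshold — no compression; output -12.74 dBFS.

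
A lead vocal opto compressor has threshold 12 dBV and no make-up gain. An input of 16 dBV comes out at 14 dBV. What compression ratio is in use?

Input overshoot = 16 − 12 = 4 dB; output overshoot = 14 − 12 = 2 dB.
Ratio = 4 / 2 = 2.

2:1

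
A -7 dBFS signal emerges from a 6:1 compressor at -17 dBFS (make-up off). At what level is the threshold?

Let T be the threshold. Output overshoot = (input overshoot)/R, so -17 − T = (-7 − T)/6.
6·(-17 − T) = -7 − T → 5·T = -102 − (-7) = -95.
T = -95/5 = -19 dBFS.

-19 dBFS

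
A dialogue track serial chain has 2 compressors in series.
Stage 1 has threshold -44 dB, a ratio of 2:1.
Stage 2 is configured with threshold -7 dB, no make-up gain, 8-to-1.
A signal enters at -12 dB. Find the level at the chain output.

-28 dB

Stage 1: 32 dB above -44 dB, reduced 2:1 to 16 dB above → -28 dB.
Stage 2: -28 dB ≤ -7 dB, so stage 2 doesn't engage; output -28 dB.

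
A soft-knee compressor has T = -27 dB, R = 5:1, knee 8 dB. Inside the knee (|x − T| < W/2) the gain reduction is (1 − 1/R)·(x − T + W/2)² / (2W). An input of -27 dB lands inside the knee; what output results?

x − T + W/2 = -27 − (-27) + 4 = 4.
GR = (1 − 1/5) × 4² / 16 = 0.8 × 16 / 16 = 0.8 dB.
Output = -27 − 0.8 = -27.8 dB.

-27.8 dB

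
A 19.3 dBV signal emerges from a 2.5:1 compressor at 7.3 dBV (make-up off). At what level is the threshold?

Input is 20 dB above T (since output overshoot × R = input overshoot: (7.3 − T)·2.5 = 19.3 − T gives T = -0.7 dBV).
Check: -0.7 + (19.3 − (-0.7))/2.5 = -0.7 + 8 = 7.3 dBV. ✓

-0.7 dBV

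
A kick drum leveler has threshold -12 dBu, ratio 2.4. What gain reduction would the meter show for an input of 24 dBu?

Overshoot = 24 − (-12) = 36 dB.
At 2.4:1, output sits 36/2.4 = 15 dB above threshold.
Gain reduction = 36 − 15 = 21 dB.

21 dB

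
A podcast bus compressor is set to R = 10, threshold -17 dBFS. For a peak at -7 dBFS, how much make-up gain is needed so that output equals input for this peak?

The peak compresses to -17 + 10/10 = -16 dBFS.
To reach -7 dBFS requires -7 − (-16) = 9 dB of make-up.

9 dB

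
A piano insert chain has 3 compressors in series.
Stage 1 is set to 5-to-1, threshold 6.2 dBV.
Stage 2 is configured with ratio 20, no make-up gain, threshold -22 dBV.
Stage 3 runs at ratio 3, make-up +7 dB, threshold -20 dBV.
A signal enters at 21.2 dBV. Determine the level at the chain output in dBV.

Stage 1: overshoot 15 dB → 15/5 = 3 dB → 9.2 dBV.
Stage 2: 31.2 dB above -22 dBV, reduced 20:1 to 1.56 dB above → -20.44 dBV.
Stage 3: below threshold (-20.44 ≤ -20); passes unchanged; make-up brings it to -13.44 dBV.

-13.44 dBV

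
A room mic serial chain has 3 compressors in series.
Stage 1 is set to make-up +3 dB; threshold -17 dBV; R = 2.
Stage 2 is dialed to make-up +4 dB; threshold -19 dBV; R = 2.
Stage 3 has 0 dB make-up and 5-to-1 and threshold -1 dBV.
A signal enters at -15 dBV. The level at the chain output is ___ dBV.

-12 dBV

Stage 1: overshoot 2 dB → 2/2 = 1 dB → -16 dBV; +3 dB make-up → -13 dBV.
Stage 2: 6 dB above -19 dBV, reduced 2:1 to 3 dB above → -16 dBV; +4 dB make-up → -12 dBV.
Stage 3: below threshold (-12 ≤ -1); passes unchanged; output -12 dBV.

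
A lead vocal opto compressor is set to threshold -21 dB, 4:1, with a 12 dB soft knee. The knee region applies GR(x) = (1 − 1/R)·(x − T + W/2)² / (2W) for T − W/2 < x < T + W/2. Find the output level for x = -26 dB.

x − T + W/2 = -26 − (-21) + 6 = 1.
GR = (1 − 1/4) × 1² / 24 = 0.75 × 1 / 24 = 0.03125 dB.
Output = -26 − 0.03125 = -26.03125 dB.

-26.03125 dB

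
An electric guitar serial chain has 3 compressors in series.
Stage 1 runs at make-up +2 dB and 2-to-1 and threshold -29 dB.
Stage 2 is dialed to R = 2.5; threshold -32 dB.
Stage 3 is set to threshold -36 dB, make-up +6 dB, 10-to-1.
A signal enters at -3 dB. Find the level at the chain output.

-28.88 dB

Stage 1: -3 dB is 26 dB over -29 dB; at 2:1 that becomes 13 dB over, giving -16 dB; +2 dB make-up → -14 dB.
Stage 2: overshoot 18 dB → 18/2.5 = 7.2 dB → -24.8 dB.
Stage 3: 11.2 dB above -36 dB, reduced 10:1 to 1.12 dB above → -34.88 dB; +6 dB make-up → -28.88 dB.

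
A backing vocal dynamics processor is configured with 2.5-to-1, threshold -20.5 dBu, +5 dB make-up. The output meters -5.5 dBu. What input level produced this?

4.5 dBu

Stripping the +5 dB make-up gives -10.5 dBu at the gain stage.
Post-compression overshoot = -10.5 − (-20.5) = 10 dB.
Input overshoot = R × output overshoot = 25 dB → input = -20.5 + 25 = 4.5 dBu.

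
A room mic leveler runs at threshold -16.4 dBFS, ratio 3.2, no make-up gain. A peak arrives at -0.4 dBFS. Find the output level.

-11.4 dBFS

-0.4 dBFS sits 16 dB over threshold.
The 16 dB excess becomes 5 dB after 3.2:1 reduction.
That puts the output at -11.4 dBFS.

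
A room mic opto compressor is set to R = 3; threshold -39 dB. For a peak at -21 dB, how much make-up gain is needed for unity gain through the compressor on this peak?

Overshoot 18 dB → 18/3 = 6 dB after compression, so the compressed level is -39 + 6 = -33 dB.
Make-up = target − compressed = -21 − (-33) = 12 dB.

12 dB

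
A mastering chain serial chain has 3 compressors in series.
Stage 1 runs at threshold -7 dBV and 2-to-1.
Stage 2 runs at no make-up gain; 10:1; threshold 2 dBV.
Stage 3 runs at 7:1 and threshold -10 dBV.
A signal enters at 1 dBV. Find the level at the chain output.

Stage 1: 1 dBV is 8 dB over -7 dBV; at 2:1 that becomes 4 dB over, giving -3 dBV.
Stage 2: below threshold (-3 ≤ 2); passes unchanged; output -3 dBV.
Stage 3: 7 dB above -10 dBV, reduced 7:1 to 1 dB above → -9 dBV.

-9 dBV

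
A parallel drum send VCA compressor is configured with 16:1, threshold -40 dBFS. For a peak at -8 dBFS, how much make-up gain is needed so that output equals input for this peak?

30 dB

Without make-up, output = threshold + overshoot/16 = -40 + 2 = -38 dBFS.
Gap to target: 30 dB.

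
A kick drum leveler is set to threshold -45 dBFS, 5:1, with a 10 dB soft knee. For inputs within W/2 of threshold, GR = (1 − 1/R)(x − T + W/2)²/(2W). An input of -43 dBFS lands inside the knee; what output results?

x − T + W/2 = -43 − (-45) + 5 = 7.
GR = (1 − 1/5) × 7² / 20 = 0.8 × 49 / 20 = 1.96 dB.
Output = -43 − 1.96 = -44.96 dBFS.

-44.96 dBFS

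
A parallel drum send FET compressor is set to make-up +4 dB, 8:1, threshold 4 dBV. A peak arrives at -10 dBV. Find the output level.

-10 dBV is 14 dB below the 4 dBV threshold, so no gain reduction is applied.
Make-up gain adds 4 dB: -10 + 4 = -6 dBV.

-6 dBV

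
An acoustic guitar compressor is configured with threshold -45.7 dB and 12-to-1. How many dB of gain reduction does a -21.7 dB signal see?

22 dB

-21.7 dB exceeds the threshold by 24 dB.
A 12:1 ratio leaves 2 dB of that excess.
So the signal is attenuated by 24 − 2 = 22 dB.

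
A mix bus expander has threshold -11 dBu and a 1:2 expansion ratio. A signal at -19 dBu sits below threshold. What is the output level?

Undershoot = (-11) − (-19) = 8 dB.
At 1:2, that expands to 16 dB under threshold.
Output = -11 − 16 = -27 dBu.

-27 dBu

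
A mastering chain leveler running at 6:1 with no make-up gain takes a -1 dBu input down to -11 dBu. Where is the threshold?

-13 dBu

Gain reduction = -1 − (-11) = 10 dB; output overshoot = GR / (R − 1) = 10 / 5 = 2 dB.
Threshold = output − output overshoot = -11 − 2 = -13 dBu.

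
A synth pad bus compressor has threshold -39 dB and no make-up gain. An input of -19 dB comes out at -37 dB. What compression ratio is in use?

Input overshoot = -19 − (-39) = 20 dB; output overshoot = -37 − (-39) = 2 dB.
Ratio = 20 / 2 = 10.

10:1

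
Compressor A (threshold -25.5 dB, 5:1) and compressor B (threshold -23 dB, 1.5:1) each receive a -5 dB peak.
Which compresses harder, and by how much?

A, by 10.4 dB

A: 20.5 dB over, compressed to 4.1 dB over, so 16.4 dB of GR.
B: 18 dB over, compressed to 12 dB over, so 6 dB of GR.
A reduces 10.4 dB more.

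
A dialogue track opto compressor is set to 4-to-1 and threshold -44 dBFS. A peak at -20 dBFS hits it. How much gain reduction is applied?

18 dB

Overshoot = -20 − (-44) = 24 dB.
A 4:1 ratio leaves 6 dB of that excess.
So the signal is attenuated by 24 − 6 = 18 dB.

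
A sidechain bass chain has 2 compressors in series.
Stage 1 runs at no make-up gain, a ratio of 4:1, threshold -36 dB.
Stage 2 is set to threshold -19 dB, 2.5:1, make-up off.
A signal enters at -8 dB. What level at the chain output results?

-29 dB

Stage 1: overshoot 28 dB → 28/4 = 7 dB → -29 dB.
Stage 2: below threshold (-29 ≤ -19); passes unchanged; output -29 dB.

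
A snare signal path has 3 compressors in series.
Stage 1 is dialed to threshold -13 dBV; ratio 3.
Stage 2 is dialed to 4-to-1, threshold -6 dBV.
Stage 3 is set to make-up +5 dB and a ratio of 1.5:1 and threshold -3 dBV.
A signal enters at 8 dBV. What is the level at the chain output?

-1 dBV

Stage 1: 21 dB above -13 dBV, reduced 3:1 to 7 dB above → -6 dBV.
Stage 2: below threshold (-6 ≤ -6); passes unchanged; output -6 dBV.
Stage 3: below threshold (-6 ≤ -3); passes unchanged; make-up brings it to -1 dBV.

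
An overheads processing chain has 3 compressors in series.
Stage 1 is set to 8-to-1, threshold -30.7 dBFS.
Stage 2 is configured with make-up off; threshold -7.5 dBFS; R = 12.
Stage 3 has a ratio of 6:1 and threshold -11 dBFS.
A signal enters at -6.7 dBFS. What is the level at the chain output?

Stage 1: overshoot 24 dB → 24/8 = 3 dB → -27.7 dBFS.
Stage 2: -27.7 dBFS ≤ -7.5 dBFS, so stage 2 doesn't engage; output -27.7 dBFS.
Stage 3: below threshold (-27.7 ≤ -11); passes unchanged; output -27.7 dBFS.

-27.7 dBFS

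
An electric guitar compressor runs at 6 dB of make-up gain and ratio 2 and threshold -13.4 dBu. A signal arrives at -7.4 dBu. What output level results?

Overshoot: -7.4 − (-13.4) = 6 dB.
2:1 compression reduces that to 6/2 = 3 dB over.
That puts the output at -10.4 dBu; make-up adds 6 dB, giving -4.4 dBu.

-4.4 dBu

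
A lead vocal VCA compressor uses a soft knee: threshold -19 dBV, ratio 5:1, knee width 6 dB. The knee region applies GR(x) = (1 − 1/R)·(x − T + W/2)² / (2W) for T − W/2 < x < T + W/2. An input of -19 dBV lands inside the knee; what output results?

x − T + W/2 = -19 − (-19) + 3 = 3.
GR = (1 − 1/5) × 3² / 12 = 0.8 × 9 / 12 = 0.6 dB.
Output = -19 − 0.6 = -19.6 dBV.

-19.6 dBV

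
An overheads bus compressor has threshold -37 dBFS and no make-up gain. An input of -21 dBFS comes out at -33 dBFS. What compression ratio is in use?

Input overshoot = -21 − (-37) = 16 dB; output overshoot = -33 − (-37) = 4 dB.
Ratio = 16 / 4 = 4.

4:1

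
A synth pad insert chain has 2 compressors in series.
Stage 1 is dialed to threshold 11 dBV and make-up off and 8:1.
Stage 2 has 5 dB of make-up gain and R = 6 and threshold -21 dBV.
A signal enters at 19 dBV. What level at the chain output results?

Stage 1: overshoot 8 dB → 8/8 = 1 dB → 12 dBV.
Stage 2: 33 dB above -21 dBV, reduced 6:1 to 5.5 dB above → -15.5 dBV; +5 dB make-up → -10.5 dBV.

-10.5 dBV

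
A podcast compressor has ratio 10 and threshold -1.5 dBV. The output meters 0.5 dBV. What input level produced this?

That's 2 dB above the -1.5 dBV threshold.
Before 10:1 compression the overshoot was 2 × 10 = 20 dB, so input = -1.5 + 20 = 18.5 dBV.

18.5 dBV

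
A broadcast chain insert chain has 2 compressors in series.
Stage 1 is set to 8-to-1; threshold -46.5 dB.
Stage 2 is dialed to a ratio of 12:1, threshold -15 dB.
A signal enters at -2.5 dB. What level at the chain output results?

Stage 1: -2.5 dB is 44 dB over -46.5 dB; at 8:1 that becomes 5.5 dB over, giving -41 dB.
Stage 2: below threshold (-41 ≤ -15); passes unchanged; output -41 dB.

-41 dB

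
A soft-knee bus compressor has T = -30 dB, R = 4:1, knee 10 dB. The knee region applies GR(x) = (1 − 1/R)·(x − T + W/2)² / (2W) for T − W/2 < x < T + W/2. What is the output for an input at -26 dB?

x − T + W/2 = -26 − (-30) + 5 = 9.
GR = (1 − 1/4) × 9² / 20 = 0.75 × 81 / 20 = 3.0375 dB.
Output = -26 − 3.0375 = -29.0375 dB.

-29.0375 dB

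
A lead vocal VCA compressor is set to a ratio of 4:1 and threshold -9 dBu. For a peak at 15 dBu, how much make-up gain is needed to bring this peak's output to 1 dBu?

4 dB

Without make-up, output = threshold + overshoot/4 = -9 + 6 = -3 dBu.
Gap to target: 4 dB.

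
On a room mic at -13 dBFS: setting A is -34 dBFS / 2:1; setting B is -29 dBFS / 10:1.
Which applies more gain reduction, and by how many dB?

A: overshoot 21 dB → output overshoot 10.5 dB → GR 10.5 dB.
B: overshoot 16 dB → output overshoot 1.6 dB → GR 14.4 dB.
B reduces 3.9 dB more.

B, by 3.9 dB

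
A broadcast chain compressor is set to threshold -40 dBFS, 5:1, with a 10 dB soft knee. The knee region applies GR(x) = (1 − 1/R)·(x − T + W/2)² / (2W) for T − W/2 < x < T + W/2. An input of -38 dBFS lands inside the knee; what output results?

-39.96 dBFS

x − T + W/2 = -38 − (-40) + 5 = 7.
GR = (1 − 1/5) × 7² / 20 = 0.8 × 49 / 20 = 1.96 dB.
Output = -38 − 1.96 = -39.96 dBFS.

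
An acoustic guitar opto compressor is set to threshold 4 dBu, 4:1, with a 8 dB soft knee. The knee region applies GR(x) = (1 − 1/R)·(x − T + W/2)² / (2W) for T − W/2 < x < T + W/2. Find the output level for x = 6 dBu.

x − T + W/2 = 6 − 4 + 4 = 6.
GR = (1 − 1/4) × 6² / 16 = 0.75 × 36 / 16 = 1.6875 dB.
Output = 6 − 1.6875 = 4.3125 dBu.

4.3125 dBu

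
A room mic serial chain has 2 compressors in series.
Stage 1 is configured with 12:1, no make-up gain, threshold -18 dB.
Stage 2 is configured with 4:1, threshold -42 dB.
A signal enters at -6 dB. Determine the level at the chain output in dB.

-35.75 dB

Stage 1: 12 dB above -18 dB, reduced 12:1 to 1 dB above → -17 dB.
Stage 2: overshoot 25 dB → 25/4 = 6.25 dB → -35.75 dB.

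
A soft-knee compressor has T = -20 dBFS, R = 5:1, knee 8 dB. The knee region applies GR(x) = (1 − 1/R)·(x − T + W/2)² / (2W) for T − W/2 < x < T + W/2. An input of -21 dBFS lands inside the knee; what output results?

-21.45 dBFS

x − T + W/2 = -21 − (-20) + 4 = 3.
GR = (1 − 1/5) × 3² / 16 = 0.8 × 9 / 16 = 0.45 dB.
Output = -21 − 0.45 = -21.45 dBFS.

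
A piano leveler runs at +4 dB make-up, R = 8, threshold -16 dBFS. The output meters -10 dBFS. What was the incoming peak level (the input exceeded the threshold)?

Remove make-up: -10 − 4 = -14 dBFS.
Post-compression overshoot = -14 − (-16) = 2 dB.
Input overshoot = R × output overshoot = 16 dB → input = -16 + 16 = 0 dBFS.

0 dBFS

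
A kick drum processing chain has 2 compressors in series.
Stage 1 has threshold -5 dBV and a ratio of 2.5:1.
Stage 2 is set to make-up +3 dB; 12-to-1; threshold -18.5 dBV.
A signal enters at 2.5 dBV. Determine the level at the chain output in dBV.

Stage 1: 2.5 dBV is 7.5 dB over -5 dBV; at 2.5:1 that becomes 3 dB over, giving -2 dBV.
Stage 2: 16.5 dB above -18.5 dBV, reduced 12:1 to 1.375 dB above → -17.125 dBV; +3 dB make-up → -14.125 dBV.

-14.125 dBV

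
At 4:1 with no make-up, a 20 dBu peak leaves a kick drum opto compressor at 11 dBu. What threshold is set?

Let T be the threshold. Output overshoot = (input overshoot)/R, so 11 − T = (20 − T)/4.
4·(11 − T) = 20 − T → 3·T = 44 − 20 = 24.
T = 24/3 = 8 dBu.

8 dBu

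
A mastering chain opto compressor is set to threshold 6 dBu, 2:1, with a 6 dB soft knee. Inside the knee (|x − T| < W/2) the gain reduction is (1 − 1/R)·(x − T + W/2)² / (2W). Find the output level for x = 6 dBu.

x − T + W/2 = 6 − 6 + 3 = 3.
GR = (1 − 1/2) × 3² / 12 = 0.5 × 9 / 12 = 0.375 dB.
Output = 6 − 0.375 = 5.625 dBu.

5.625 dBu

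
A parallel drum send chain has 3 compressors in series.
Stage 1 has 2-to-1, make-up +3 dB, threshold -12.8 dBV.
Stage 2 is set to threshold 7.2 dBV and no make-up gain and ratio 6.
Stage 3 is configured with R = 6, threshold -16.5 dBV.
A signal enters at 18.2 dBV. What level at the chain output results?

-12.8 dBV

Stage 1: overshoot 31 dB → 31/2 = 15.5 dB → 2.7 dBV; +3 dB make-up → 5.7 dBV.
Stage 2: below threshold (5.7 ≤ 7.2); passes unchanged; output 5.7 dBV.
Stage 3: 22.2 dB above -16.5 dBV, reduced 6:1 to 3.7 dB above → -12.8 dBV.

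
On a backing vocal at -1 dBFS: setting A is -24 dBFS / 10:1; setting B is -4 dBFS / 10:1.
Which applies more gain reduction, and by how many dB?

A, by 18 dB

A: GR = 23 − 23/10 = 20.7 dB.
B: GR = 3 − 3/10 = 2.7 dB.
A reduces 18 dB more.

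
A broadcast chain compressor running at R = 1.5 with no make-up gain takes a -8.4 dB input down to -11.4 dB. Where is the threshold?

Input is 9 dB above T (since output overshoot × R = input overshoot: (-11.4 − T)·1.5 = -8.4 − T gives T = -17.4 dB).
Check: -17.4 + (-8.4 − (-17.4))/1.5 = -17.4 + 6 = -11.4 dB. ✓

-17.4 dB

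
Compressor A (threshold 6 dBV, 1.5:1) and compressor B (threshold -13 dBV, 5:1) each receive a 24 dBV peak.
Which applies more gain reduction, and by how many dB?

A: overshoot 18 dB → output overshoot 12 dB → GR 6 dB.
B: overshoot 37 dB → output overshoot 7.4 dB → GR 29.6 dB.
B applies 23.6 dB more gain reduction.

B, by 23.6 dB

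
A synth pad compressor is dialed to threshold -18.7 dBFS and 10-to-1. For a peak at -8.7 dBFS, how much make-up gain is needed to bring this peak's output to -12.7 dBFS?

5 dB

Without make-up, output = threshold + overshoot/10 = -18.7 + 1 = -17.7 dBFS.
Gap to target: 5 dB.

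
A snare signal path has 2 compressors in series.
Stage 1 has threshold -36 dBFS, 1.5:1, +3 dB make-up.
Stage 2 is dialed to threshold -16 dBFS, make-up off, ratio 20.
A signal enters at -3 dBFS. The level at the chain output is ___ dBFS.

-15.75 dBFS

Stage 1: 33 dB above -36 dBFS, reduced 1.5:1 to 22 dB above → -14 dBFS; +3 dB make-up → -11 dBFS.
Stage 2: overshoot 5 dB → 5/20 = 0.25 dB → -15.75 dBFS.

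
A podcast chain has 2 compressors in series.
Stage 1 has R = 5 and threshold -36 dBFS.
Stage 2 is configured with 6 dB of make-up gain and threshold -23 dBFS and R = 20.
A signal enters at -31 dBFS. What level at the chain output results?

-29 dBFS

Stage 1: -31 dBFS is 5 dB over -36 dBFS; at 5:1 that becomes 1 dB over, giving -35 dBFS.
Stage 2: -35 dBFS is at or below the -23 dBFS threshold — no compression; make-up brings it to -29 dBFS.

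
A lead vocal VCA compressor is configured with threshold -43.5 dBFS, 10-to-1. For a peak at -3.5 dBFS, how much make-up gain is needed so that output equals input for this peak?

Overshoot 40 dB → 40/10 = 4 dB after compression, so the compressed level is -43.5 + 4 = -39.5 dBFS.
Make-up = target − compressed = -3.5 − (-39.5) = 36 dB.

36 dB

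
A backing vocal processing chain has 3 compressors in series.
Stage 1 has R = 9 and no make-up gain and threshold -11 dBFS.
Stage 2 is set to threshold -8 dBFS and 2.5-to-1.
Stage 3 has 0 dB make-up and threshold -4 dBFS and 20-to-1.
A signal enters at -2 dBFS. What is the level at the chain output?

Stage 1: overshoot 9 dB → 9/9 = 1 dB → -10 dBFS.
Stage 2: -10 dBFS ≤ -8 dBFS, so stage 2 doesn't engage; output -10 dBFS.
Stage 3: -10 dBFS ≤ -4 dBFS, so stage 3 doesn't engage; output -10 dBFS.

-10 dBFS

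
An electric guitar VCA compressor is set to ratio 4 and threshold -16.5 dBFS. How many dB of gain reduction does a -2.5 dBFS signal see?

10.5 dB

-2.5 dBFS exceeds the threshold by 14 dB.
A 4:1 ratio leaves 3.5 dB of that excess.
GR = overshoot in − overshoot out = 14 − 3.5 = 10.5 dB.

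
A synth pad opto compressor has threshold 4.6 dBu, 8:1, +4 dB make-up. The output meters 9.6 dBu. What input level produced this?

Remove make-up: 9.6 − 4 = 5.6 dBu.
Post-compression overshoot = 5.6 − 4.6 = 1 dB.
Undo the ratio: input overshoot = 1 × 8 = 8 dB, giving input = 12.6 dBu.

12.6 dBu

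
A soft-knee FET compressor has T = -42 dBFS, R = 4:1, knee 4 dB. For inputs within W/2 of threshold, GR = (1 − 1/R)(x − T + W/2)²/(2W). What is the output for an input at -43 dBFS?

x − T + W/2 = -43 − (-42) + 2 = 1.
GR = (1 − 1/4) × 1² / 8 = 0.75 × 1 / 8 = 0.09375 dB.
Output = -43 − 0.09375 = -43.09375 dBFS.

-43.09375 dBFS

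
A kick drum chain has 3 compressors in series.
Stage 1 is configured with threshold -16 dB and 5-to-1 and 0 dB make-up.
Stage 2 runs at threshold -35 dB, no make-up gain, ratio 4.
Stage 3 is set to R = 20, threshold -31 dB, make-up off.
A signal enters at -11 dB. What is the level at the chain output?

Stage 1: -11 dB is 5 dB over -16 dB; at 5:1 that becomes 1 dB over, giving -15 dB.
Stage 2: overshoot 20 dB → 20/4 = 5 dB → -30 dB.
Stage 3: overshoot 1 dB → 1/20 = 0.05 dB → -30.95 dB.

-30.95 dB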